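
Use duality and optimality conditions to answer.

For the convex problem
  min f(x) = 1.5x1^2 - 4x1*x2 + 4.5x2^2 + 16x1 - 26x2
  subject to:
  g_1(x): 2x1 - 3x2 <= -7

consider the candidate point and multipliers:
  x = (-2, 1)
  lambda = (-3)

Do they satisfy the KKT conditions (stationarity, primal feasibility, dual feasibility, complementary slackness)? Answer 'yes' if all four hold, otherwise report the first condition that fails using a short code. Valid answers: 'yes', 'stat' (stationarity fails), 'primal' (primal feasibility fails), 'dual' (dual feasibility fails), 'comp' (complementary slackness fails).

Gradient of f: grad f(x) = Q x + c = (6, -9)
Constraint values g_i(x) = a_i^T x - b_i:
  g_1((-2, 1)) = 0
Stationarity residual: grad f(x) + sum_i lambda_i a_i = (0, 0)
  -> stationarity OK
Primal feasibility (all g_i <= 0): OK
Dual feasibility (all lambda_i >= 0): FAILS
Complementary slackness (lambda_i * g_i(x) = 0 for all i): OK

Verdict: the first failing condition is dual_feasibility -> dual.

dual


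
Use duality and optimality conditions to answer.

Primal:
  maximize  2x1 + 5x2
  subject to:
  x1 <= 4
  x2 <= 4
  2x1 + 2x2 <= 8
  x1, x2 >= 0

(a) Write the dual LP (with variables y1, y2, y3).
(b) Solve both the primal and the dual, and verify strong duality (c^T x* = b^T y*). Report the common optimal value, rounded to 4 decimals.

The standard primal-dual pair for 'max c^T x s.t. A x <= b, x >= 0' is:
  Dual:  min b^T y  s.t.  A^T y >= c,  y >= 0.

So the dual LP is:
  minimize  4y1 + 4y2 + 8y3
  subject to:
    y1 + 2y3 >= 2
    y2 + 2y3 >= 5
    y1, y2, y3 >= 0

Solving the primal: x* = (0, 4).
  primal value c^T x* = 20.
Solving the dual: y* = (0, 0, 2.5).
  dual value b^T y* = 20.
Strong duality: c^T x* = b^T y*. Confirmed.

20


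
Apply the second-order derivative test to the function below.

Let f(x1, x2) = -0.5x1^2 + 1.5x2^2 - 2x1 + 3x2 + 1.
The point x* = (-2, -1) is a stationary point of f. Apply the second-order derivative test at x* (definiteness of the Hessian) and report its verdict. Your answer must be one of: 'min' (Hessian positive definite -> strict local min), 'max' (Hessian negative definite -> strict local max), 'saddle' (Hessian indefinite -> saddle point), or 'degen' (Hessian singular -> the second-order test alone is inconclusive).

Compute the Hessian H = grad^2 f:
  H = [[-1, 0], [0, 3]]
Verify stationarity: grad f(x*) = H x* + g = (0, 0).
Eigenvalues of H: -1, 3.
Eigenvalues have mixed signs, so H is indefinite -> x* is a saddle point.

saddle


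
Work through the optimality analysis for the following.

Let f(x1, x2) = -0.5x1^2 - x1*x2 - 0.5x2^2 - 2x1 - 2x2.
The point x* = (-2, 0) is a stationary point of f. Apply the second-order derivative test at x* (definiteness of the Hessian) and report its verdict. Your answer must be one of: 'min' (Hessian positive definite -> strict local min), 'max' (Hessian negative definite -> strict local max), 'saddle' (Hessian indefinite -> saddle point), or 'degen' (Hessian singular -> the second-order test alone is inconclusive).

Compute the Hessian H = grad^2 f:
  H = [[-1, -1], [-1, -1]]
Verify stationarity: grad f(x*) = H x* + g = (0, 0).
Eigenvalues of H: -2, 0.
H has a zero eigenvalue (singular; negative semidefinite but not definite), so H is neither positive definite, negative definite, nor indefinite. The second-order test alone is inconclusive -> degen.
(Indeed, f is constant along the null direction of H through x*, so x* is not a strict local extremum.)

degen


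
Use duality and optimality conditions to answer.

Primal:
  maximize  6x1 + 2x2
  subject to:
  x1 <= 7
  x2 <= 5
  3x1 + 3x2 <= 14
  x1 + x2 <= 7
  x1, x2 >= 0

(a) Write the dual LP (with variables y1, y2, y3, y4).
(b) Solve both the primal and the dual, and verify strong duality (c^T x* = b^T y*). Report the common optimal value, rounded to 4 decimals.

The standard primal-dual pair for 'max c^T x s.t. A x <= b, x >= 0' is:
  Dual:  min b^T y  s.t.  A^T y >= c,  y >= 0.

So the dual LP is:
  minimize  7y1 + 5y2 + 14y3 + 7y4
  subject to:
    y1 + 3y3 + y4 >= 6
    y2 + 3y3 + y4 >= 2
    y1, y2, y3, y4 >= 0

Solving the primal: x* = (4.6667, 0).
  primal value c^T x* = 28.
Solving the dual: y* = (0, 0, 2, 0).
  dual value b^T y* = 28.
Strong duality: c^T x* = b^T y*. Confirmed.

28


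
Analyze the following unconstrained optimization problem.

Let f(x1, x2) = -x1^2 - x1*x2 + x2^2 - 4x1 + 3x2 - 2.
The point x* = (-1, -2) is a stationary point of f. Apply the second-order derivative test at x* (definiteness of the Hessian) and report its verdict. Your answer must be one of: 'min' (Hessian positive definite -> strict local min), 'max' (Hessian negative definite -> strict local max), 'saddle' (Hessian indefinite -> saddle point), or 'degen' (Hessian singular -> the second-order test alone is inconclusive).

Compute the Hessian H = grad^2 f:
  H = [[-2, -1], [-1, 2]]
Verify stationarity: grad f(x*) = H x* + g = (0, 0).
Eigenvalues of H: -2.2361, 2.2361.
Eigenvalues have mixed signs, so H is indefinite -> x* is a saddle point.

saddle


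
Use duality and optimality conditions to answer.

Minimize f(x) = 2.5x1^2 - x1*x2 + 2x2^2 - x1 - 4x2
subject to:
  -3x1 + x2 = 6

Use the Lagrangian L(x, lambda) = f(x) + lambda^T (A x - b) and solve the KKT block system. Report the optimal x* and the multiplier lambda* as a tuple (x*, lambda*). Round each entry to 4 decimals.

Form the Lagrangian:
  L(x, lambda) = (1/2) x^T Q x + c^T x + lambda^T (A x - b)
Stationarity (grad_x L = 0): Q x + c + A^T lambda = 0.
Primal feasibility: A x = b.

This gives the KKT block system:
  [ Q   A^T ] [ x     ]   [-c ]
  [ A    0  ] [ lambda ] = [ b ]

Solving the linear system:
  x*      = (-1.5143, 1.4571)
  lambda* = (-3.3429)
  f(x*)   = 7.8714

x* = (-1.5143, 1.4571), lambda* = (-3.3429)


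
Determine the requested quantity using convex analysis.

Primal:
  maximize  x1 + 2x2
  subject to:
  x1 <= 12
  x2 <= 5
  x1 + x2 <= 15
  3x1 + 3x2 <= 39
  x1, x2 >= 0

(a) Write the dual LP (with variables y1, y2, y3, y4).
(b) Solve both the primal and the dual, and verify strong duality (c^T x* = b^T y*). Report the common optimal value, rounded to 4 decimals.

The standard primal-dual pair for 'max c^T x s.t. A x <= b, x >= 0' is:
  Dual:  min b^T y  s.t.  A^T y >= c,  y >= 0.

So the dual LP is:
  minimize  12y1 + 5y2 + 15y3 + 39y4
  subject to:
    y1 + y3 + 3y4 >= 1
    y2 + y3 + 3y4 >= 2
    y1, y2, y3, y4 >= 0

Solving the primal: x* = (8, 5).
  primal value c^T x* = 18.
Solving the dual: y* = (0, 1, 0, 0.3333).
  dual value b^T y* = 18.
Strong duality: c^T x* = b^T y*. Confirmed.

18


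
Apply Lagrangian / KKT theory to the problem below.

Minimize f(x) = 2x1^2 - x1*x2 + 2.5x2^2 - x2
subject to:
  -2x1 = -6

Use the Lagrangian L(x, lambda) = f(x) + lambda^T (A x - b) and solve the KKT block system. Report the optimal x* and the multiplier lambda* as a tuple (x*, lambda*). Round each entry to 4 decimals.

Form the Lagrangian:
  L(x, lambda) = (1/2) x^T Q x + c^T x + lambda^T (A x - b)
Stationarity (grad_x L = 0): Q x + c + A^T lambda = 0.
Primal feasibility: A x = b.

This gives the KKT block system:
  [ Q   A^T ] [ x     ]   [-c ]
  [ A    0  ] [ lambda ] = [ b ]

Solving the linear system:
  x*      = (3, 0.8)
  lambda* = (5.6)
  f(x*)   = 16.4

x* = (3, 0.8), lambda* = (5.6)


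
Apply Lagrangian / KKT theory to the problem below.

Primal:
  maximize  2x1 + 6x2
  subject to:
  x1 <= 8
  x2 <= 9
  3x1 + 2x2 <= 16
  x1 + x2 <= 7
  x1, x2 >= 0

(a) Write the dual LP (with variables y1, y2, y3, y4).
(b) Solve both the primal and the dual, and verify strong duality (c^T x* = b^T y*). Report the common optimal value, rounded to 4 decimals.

The standard primal-dual pair for 'max c^T x s.t. A x <= b, x >= 0' is:
  Dual:  min b^T y  s.t.  A^T y >= c,  y >= 0.

So the dual LP is:
  minimize  8y1 + 9y2 + 16y3 + 7y4
  subject to:
    y1 + 3y3 + y4 >= 2
    y2 + 2y3 + y4 >= 6
    y1, y2, y3, y4 >= 0

Solving the primal: x* = (0, 7).
  primal value c^T x* = 42.
Solving the dual: y* = (0, 0, 0, 6).
  dual value b^T y* = 42.
Strong duality: c^T x* = b^T y*. Confirmed.

42


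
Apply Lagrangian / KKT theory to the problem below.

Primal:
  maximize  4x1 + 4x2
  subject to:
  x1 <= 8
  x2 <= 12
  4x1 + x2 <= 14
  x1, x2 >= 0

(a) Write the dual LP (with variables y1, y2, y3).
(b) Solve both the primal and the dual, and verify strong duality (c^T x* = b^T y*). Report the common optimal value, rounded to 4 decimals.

The standard primal-dual pair for 'max c^T x s.t. A x <= b, x >= 0' is:
  Dual:  min b^T y  s.t.  A^T y >= c,  y >= 0.

So the dual LP is:
  minimize  8y1 + 12y2 + 14y3
  subject to:
    y1 + 4y3 >= 4
    y2 + y3 >= 4
    y1, y2, y3 >= 0

Solving the primal: x* = (0.5, 12).
  primal value c^T x* = 50.
Solving the dual: y* = (0, 3, 1).
  dual value b^T y* = 50.
Strong duality: c^T x* = b^T y*. Confirmed.

50


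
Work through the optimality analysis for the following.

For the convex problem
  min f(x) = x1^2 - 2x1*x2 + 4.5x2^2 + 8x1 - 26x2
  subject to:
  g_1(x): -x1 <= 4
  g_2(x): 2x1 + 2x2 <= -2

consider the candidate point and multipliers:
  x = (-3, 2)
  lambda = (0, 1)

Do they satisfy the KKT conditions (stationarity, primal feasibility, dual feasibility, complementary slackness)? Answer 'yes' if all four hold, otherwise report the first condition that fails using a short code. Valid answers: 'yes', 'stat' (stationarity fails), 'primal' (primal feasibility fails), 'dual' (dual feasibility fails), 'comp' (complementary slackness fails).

Gradient of f: grad f(x) = Q x + c = (-2, -2)
Constraint values g_i(x) = a_i^T x - b_i:
  g_1((-3, 2)) = -1
  g_2((-3, 2)) = 0
Stationarity residual: grad f(x) + sum_i lambda_i a_i = (0, 0)
  -> stationarity OK
Primal feasibility (all g_i <= 0): OK
Dual feasibility (all lambda_i >= 0): OK
Complementary slackness (lambda_i * g_i(x) = 0 for all i): OK

Verdict: yes, KKT holds.

yes


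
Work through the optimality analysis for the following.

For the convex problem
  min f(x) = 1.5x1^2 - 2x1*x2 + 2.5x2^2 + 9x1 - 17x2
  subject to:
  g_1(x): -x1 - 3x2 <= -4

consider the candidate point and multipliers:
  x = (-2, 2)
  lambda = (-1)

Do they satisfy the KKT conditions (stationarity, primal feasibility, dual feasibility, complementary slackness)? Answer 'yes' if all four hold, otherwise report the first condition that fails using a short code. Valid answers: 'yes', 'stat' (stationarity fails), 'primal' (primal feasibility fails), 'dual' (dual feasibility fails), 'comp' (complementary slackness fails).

Gradient of f: grad f(x) = Q x + c = (-1, -3)
Constraint values g_i(x) = a_i^T x - b_i:
  g_1((-2, 2)) = 0
Stationarity residual: grad f(x) + sum_i lambda_i a_i = (0, 0)
  -> stationarity OK
Primal feasibility (all g_i <= 0): OK
Dual feasibility (all lambda_i >= 0): FAILS
Complementary slackness (lambda_i * g_i(x) = 0 for all i): OK

Verdict: the first failing condition is dual_feasibility -> dual.

dual


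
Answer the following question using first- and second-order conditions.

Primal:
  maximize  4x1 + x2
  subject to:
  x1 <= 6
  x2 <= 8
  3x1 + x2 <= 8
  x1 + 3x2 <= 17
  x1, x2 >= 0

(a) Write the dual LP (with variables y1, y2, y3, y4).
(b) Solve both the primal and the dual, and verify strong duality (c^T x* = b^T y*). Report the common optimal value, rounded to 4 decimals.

The standard primal-dual pair for 'max c^T x s.t. A x <= b, x >= 0' is:
  Dual:  min b^T y  s.t.  A^T y >= c,  y >= 0.

So the dual LP is:
  minimize  6y1 + 8y2 + 8y3 + 17y4
  subject to:
    y1 + 3y3 + y4 >= 4
    y2 + y3 + 3y4 >= 1
    y1, y2, y3, y4 >= 0

Solving the primal: x* = (2.6667, 0).
  primal value c^T x* = 10.6667.
Solving the dual: y* = (0, 0, 1.3333, 0).
  dual value b^T y* = 10.6667.
Strong duality: c^T x* = b^T y*. Confirmed.

10.6667


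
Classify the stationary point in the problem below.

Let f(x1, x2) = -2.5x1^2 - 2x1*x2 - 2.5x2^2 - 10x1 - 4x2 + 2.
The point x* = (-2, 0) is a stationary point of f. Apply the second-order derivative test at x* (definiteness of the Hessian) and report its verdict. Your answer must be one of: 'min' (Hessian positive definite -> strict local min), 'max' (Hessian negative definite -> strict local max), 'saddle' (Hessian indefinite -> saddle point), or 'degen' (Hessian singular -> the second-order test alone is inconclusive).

Compute the Hessian H = grad^2 f:
  H = [[-5, -2], [-2, -5]]
Verify stationarity: grad f(x*) = H x* + g = (0, 0).
Eigenvalues of H: -7, -3.
Both eigenvalues < 0, so H is negative definite -> x* is a strict local max.

max


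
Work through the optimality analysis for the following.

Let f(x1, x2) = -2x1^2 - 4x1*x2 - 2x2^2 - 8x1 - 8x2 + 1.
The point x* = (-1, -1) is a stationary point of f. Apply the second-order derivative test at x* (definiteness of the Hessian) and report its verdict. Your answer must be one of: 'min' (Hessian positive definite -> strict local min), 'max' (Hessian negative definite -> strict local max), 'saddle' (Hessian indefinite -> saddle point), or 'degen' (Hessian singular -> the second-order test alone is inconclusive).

Compute the Hessian H = grad^2 f:
  H = [[-4, -4], [-4, -4]]
Verify stationarity: grad f(x*) = H x* + g = (0, 0).
Eigenvalues of H: -8, 0.
H has a zero eigenvalue (singular; negative semidefinite but not definite), so H is neither positive definite, negative definite, nor indefinite. The second-order test alone is inconclusive -> degen.
(Indeed, f is constant along the null direction of H through x*, so x* is not a strict local extremum.)

degen


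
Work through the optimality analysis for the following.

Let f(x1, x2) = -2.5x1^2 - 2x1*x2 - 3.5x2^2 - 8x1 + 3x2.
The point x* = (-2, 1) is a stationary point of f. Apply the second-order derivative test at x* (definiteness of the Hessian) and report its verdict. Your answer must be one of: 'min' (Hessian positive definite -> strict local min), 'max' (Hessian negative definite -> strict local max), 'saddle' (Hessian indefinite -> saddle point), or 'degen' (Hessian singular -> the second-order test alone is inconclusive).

Compute the Hessian H = grad^2 f:
  H = [[-5, -2], [-2, -7]]
Verify stationarity: grad f(x*) = H x* + g = (0, 0).
Eigenvalues of H: -8.2361, -3.7639.
Both eigenvalues < 0, so H is negative definite -> x* is a strict local max.

max


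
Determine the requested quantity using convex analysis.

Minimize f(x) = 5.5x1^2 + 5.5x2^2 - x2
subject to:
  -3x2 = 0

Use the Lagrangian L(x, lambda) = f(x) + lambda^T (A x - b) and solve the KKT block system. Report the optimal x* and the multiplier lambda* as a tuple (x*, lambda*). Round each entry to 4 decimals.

Form the Lagrangian:
  L(x, lambda) = (1/2) x^T Q x + c^T x + lambda^T (A x - b)
Stationarity (grad_x L = 0): Q x + c + A^T lambda = 0.
Primal feasibility: A x = b.

This gives the KKT block system:
  [ Q   A^T ] [ x     ]   [-c ]
  [ A    0  ] [ lambda ] = [ b ]

Solving the linear system:
  x*      = (0, 0)
  lambda* = (-0.3333)
  f(x*)   = 0

x* = (0, 0), lambda* = (-0.3333)


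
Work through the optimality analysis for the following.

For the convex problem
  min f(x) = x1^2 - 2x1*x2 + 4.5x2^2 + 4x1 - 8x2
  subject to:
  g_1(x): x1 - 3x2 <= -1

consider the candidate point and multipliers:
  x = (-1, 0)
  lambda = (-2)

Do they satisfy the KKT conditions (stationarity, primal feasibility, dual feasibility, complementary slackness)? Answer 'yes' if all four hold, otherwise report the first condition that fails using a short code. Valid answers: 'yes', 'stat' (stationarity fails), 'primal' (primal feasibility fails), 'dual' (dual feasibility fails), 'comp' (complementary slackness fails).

Gradient of f: grad f(x) = Q x + c = (2, -6)
Constraint values g_i(x) = a_i^T x - b_i:
  g_1((-1, 0)) = 0
Stationarity residual: grad f(x) + sum_i lambda_i a_i = (0, 0)
  -> stationarity OK
Primal feasibility (all g_i <= 0): OK
Dual feasibility (all lambda_i >= 0): FAILS
Complementary slackness (lambda_i * g_i(x) = 0 for all i): OK

Verdict: the first failing condition is dual_feasibility -> dual.

dual


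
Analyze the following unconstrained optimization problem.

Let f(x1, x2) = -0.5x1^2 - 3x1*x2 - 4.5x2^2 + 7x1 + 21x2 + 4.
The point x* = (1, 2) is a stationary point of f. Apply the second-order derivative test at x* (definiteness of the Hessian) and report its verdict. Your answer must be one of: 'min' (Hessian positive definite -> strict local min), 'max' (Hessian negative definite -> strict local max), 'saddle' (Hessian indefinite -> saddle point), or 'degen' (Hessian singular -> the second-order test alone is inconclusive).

Compute the Hessian H = grad^2 f:
  H = [[-1, -3], [-3, -9]]
Verify stationarity: grad f(x*) = H x* + g = (0, 0).
Eigenvalues of H: -10, 0.
H has a zero eigenvalue (singular; negative semidefinite but not definite), so H is neither positive definite, negative definite, nor indefinite. The second-order test alone is inconclusive -> degen.
(Indeed, f is constant along the null direction of H through x*, so x* is not a strict local extremum.)

degen


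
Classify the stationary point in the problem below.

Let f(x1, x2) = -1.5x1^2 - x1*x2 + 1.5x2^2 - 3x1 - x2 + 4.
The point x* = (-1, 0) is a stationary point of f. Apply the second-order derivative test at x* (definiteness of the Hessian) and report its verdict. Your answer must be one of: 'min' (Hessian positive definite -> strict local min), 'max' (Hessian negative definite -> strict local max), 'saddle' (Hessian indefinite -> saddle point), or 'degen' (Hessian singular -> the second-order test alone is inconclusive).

Compute the Hessian H = grad^2 f:
  H = [[-3, -1], [-1, 3]]
Verify stationarity: grad f(x*) = H x* + g = (0, 0).
Eigenvalues of H: -3.1623, 3.1623.
Eigenvalues have mixed signs, so H is indefinite -> x* is a saddle point.

saddle


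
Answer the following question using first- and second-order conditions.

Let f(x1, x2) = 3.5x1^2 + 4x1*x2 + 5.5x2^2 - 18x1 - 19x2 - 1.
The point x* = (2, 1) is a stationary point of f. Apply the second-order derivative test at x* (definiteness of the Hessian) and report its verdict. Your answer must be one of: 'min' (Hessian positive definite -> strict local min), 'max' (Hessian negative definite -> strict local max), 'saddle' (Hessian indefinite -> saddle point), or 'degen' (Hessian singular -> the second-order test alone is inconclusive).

Compute the Hessian H = grad^2 f:
  H = [[7, 4], [4, 11]]
Verify stationarity: grad f(x*) = H x* + g = (0, 0).
Eigenvalues of H: 4.5279, 13.4721.
Both eigenvalues > 0, so H is positive definite -> x* is a strict local min.

min


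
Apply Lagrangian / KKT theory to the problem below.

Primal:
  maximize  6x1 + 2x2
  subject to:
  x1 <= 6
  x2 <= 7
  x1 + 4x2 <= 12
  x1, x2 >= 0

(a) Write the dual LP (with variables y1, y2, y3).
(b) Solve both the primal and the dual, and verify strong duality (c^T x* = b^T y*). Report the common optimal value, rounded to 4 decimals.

The standard primal-dual pair for 'max c^T x s.t. A x <= b, x >= 0' is:
  Dual:  min b^T y  s.t.  A^T y >= c,  y >= 0.

So the dual LP is:
  minimize  6y1 + 7y2 + 12y3
  subject to:
    y1 + y3 >= 6
    y2 + 4y3 >= 2
    y1, y2, y3 >= 0

Solving the primal: x* = (6, 1.5).
  primal value c^T x* = 39.
Solving the dual: y* = (5.5, 0, 0.5).
  dual value b^T y* = 39.
Strong duality: c^T x* = b^T y*. Confirmed.

39


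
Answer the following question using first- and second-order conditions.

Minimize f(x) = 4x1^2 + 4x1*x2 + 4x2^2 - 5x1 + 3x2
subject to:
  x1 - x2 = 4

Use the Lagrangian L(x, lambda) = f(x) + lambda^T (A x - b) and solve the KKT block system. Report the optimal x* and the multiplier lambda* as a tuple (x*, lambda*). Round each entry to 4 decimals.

Form the Lagrangian:
  L(x, lambda) = (1/2) x^T Q x + c^T x + lambda^T (A x - b)
Stationarity (grad_x L = 0): Q x + c + A^T lambda = 0.
Primal feasibility: A x = b.

This gives the KKT block system:
  [ Q   A^T ] [ x     ]   [-c ]
  [ A    0  ] [ lambda ] = [ b ]

Solving the linear system:
  x*      = (2.0833, -1.9167)
  lambda* = (-4)
  f(x*)   = -0.0833

x* = (2.0833, -1.9167), lambda* = (-4)


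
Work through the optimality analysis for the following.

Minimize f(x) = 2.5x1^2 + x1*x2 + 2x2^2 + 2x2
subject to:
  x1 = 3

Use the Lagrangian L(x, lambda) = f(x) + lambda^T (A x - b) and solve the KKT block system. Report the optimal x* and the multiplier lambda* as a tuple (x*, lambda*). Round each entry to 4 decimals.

Form the Lagrangian:
  L(x, lambda) = (1/2) x^T Q x + c^T x + lambda^T (A x - b)
Stationarity (grad_x L = 0): Q x + c + A^T lambda = 0.
Primal feasibility: A x = b.

This gives the KKT block system:
  [ Q   A^T ] [ x     ]   [-c ]
  [ A    0  ] [ lambda ] = [ b ]

Solving the linear system:
  x*      = (3, -1.25)
  lambda* = (-13.75)
  f(x*)   = 19.375

x* = (3, -1.25), lambda* = (-13.75)


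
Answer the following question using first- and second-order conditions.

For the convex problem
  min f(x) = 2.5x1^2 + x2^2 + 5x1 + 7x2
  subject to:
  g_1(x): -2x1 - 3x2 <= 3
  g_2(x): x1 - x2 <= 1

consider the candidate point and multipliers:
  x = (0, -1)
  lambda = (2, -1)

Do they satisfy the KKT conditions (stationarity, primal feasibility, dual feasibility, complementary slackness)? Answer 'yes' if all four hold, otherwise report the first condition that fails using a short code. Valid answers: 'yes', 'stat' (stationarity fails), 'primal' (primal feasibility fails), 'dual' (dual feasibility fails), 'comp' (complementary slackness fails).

Gradient of f: grad f(x) = Q x + c = (5, 5)
Constraint values g_i(x) = a_i^T x - b_i:
  g_1((0, -1)) = 0
  g_2((0, -1)) = 0
Stationarity residual: grad f(x) + sum_i lambda_i a_i = (0, 0)
  -> stationarity OK
Primal feasibility (all g_i <= 0): OK
Dual feasibility (all lambda_i >= 0): FAILS
Complementary slackness (lambda_i * g_i(x) = 0 for all i): OK

Verdict: the first failing condition is dual_feasibility -> dual.

dual


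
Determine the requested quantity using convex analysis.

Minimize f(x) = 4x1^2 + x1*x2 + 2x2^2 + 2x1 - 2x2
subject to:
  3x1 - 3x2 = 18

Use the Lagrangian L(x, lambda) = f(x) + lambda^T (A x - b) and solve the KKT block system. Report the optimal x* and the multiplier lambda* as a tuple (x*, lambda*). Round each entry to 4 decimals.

Form the Lagrangian:
  L(x, lambda) = (1/2) x^T Q x + c^T x + lambda^T (A x - b)
Stationarity (grad_x L = 0): Q x + c + A^T lambda = 0.
Primal feasibility: A x = b.

This gives the KKT block system:
  [ Q   A^T ] [ x     ]   [-c ]
  [ A    0  ] [ lambda ] = [ b ]

Solving the linear system:
  x*      = (2.1429, -3.8571)
  lambda* = (-5.0952)
  f(x*)   = 51.8571

x* = (2.1429, -3.8571), lambda* = (-5.0952)


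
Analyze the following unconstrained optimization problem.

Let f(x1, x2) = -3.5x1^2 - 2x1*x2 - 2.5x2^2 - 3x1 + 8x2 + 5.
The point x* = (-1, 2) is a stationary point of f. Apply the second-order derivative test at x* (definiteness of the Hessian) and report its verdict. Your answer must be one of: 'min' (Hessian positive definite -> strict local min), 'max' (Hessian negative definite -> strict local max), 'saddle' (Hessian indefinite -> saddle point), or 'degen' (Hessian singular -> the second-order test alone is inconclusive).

Compute the Hessian H = grad^2 f:
  H = [[-7, -2], [-2, -5]]
Verify stationarity: grad f(x*) = H x* + g = (0, 0).
Eigenvalues of H: -8.2361, -3.7639.
Both eigenvalues < 0, so H is negative definite -> x* is a strict local max.

max


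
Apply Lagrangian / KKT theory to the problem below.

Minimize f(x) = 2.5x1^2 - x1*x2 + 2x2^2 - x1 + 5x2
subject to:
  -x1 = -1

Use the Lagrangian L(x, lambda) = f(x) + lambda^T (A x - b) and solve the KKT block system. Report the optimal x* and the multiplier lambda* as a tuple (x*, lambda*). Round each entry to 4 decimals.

Form the Lagrangian:
  L(x, lambda) = (1/2) x^T Q x + c^T x + lambda^T (A x - b)
Stationarity (grad_x L = 0): Q x + c + A^T lambda = 0.
Primal feasibility: A x = b.

This gives the KKT block system:
  [ Q   A^T ] [ x     ]   [-c ]
  [ A    0  ] [ lambda ] = [ b ]

Solving the linear system:
  x*      = (1, -1)
  lambda* = (5)
  f(x*)   = -0.5

x* = (1, -1), lambda* = (5)


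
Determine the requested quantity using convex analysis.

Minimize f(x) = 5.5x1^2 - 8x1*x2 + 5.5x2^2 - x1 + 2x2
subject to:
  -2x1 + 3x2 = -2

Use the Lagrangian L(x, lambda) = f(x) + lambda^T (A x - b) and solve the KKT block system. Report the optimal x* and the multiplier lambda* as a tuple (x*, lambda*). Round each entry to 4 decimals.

Form the Lagrangian:
  L(x, lambda) = (1/2) x^T Q x + c^T x + lambda^T (A x - b)
Stationarity (grad_x L = 0): Q x + c + A^T lambda = 0.
Primal feasibility: A x = b.

This gives the KKT block system:
  [ Q   A^T ] [ x     ]   [-c ]
  [ A    0  ] [ lambda ] = [ b ]

Solving the linear system:
  x*      = (-0.1489, -0.766)
  lambda* = (1.7447)
  f(x*)   = 1.0532

x* = (-0.1489, -0.766), lambda* = (1.7447)


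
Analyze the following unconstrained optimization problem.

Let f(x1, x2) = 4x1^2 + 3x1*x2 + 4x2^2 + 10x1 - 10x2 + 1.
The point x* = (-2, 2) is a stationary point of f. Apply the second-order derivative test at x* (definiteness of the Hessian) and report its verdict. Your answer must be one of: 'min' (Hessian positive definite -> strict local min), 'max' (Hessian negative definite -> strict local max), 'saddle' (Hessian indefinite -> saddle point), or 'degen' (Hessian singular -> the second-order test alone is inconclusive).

Compute the Hessian H = grad^2 f:
  H = [[8, 3], [3, 8]]
Verify stationarity: grad f(x*) = H x* + g = (0, 0).
Eigenvalues of H: 5, 11.
Both eigenvalues > 0, so H is positive definite -> x* is a strict local min.

min


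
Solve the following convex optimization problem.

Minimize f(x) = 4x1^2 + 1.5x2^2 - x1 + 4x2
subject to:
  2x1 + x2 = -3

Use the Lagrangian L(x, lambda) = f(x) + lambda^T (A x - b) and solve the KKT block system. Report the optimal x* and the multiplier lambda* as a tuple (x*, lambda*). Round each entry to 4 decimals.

Form the Lagrangian:
  L(x, lambda) = (1/2) x^T Q x + c^T x + lambda^T (A x - b)
Stationarity (grad_x L = 0): Q x + c + A^T lambda = 0.
Primal feasibility: A x = b.

This gives the KKT block system:
  [ Q   A^T ] [ x     ]   [-c ]
  [ A    0  ] [ lambda ] = [ b ]

Solving the linear system:
  x*      = (-0.45, -2.1)
  lambda* = (2.3)
  f(x*)   = -0.525

x* = (-0.45, -2.1), lambda* = (2.3)


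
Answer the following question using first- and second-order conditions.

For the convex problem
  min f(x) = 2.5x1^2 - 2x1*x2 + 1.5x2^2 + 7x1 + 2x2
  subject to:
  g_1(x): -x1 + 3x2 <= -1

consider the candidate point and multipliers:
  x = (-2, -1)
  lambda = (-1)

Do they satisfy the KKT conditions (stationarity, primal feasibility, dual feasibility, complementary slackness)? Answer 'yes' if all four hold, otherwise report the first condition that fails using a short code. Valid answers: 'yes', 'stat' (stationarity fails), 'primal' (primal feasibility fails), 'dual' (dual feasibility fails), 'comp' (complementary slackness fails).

Gradient of f: grad f(x) = Q x + c = (-1, 3)
Constraint values g_i(x) = a_i^T x - b_i:
  g_1((-2, -1)) = 0
Stationarity residual: grad f(x) + sum_i lambda_i a_i = (0, 0)
  -> stationarity OK
Primal feasibility (all g_i <= 0): OK
Dual feasibility (all lambda_i >= 0): FAILS
Complementary slackness (lambda_i * g_i(x) = 0 for all i): OK

Verdict: the first failing condition is dual_feasibility -> dual.

dual


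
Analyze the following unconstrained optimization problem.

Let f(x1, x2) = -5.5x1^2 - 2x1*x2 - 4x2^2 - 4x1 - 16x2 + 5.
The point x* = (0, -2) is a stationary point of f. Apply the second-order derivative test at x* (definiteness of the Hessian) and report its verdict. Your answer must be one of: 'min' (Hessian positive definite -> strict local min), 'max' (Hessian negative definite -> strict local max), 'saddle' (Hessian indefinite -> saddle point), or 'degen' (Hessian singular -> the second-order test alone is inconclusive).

Compute the Hessian H = grad^2 f:
  H = [[-11, -2], [-2, -8]]
Verify stationarity: grad f(x*) = H x* + g = (0, 0).
Eigenvalues of H: -12, -7.
Both eigenvalues < 0, so H is negative definite -> x* is a strict local max.

max


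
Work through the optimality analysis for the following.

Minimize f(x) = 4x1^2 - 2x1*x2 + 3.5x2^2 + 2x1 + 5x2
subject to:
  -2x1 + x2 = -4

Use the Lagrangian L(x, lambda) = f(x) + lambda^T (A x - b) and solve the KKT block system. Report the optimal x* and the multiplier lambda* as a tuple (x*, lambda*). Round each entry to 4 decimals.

Form the Lagrangian:
  L(x, lambda) = (1/2) x^T Q x + c^T x + lambda^T (A x - b)
Stationarity (grad_x L = 0): Q x + c + A^T lambda = 0.
Primal feasibility: A x = b.

This gives the KKT block system:
  [ Q   A^T ] [ x     ]   [-c ]
  [ A    0  ] [ lambda ] = [ b ]

Solving the linear system:
  x*      = (1.2857, -1.4286)
  lambda* = (7.5714)
  f(x*)   = 12.8571

x* = (1.2857, -1.4286), lambda* = (7.5714)


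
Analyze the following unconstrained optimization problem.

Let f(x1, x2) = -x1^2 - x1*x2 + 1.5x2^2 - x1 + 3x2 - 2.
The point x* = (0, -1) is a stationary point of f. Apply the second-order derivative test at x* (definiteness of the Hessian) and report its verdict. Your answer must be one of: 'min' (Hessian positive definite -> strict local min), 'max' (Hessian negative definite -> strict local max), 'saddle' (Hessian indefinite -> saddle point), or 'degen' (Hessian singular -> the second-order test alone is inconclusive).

Compute the Hessian H = grad^2 f:
  H = [[-2, -1], [-1, 3]]
Verify stationarity: grad f(x*) = H x* + g = (0, 0).
Eigenvalues of H: -2.1926, 3.1926.
Eigenvalues have mixed signs, so H is indefinite -> x* is a saddle point.

saddle


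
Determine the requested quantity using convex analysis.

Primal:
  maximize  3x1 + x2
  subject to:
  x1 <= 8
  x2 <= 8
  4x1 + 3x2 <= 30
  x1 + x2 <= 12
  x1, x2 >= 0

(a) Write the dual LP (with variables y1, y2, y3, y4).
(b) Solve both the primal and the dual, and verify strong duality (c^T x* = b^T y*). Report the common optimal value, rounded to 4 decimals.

The standard primal-dual pair for 'max c^T x s.t. A x <= b, x >= 0' is:
  Dual:  min b^T y  s.t.  A^T y >= c,  y >= 0.

So the dual LP is:
  minimize  8y1 + 8y2 + 30y3 + 12y4
  subject to:
    y1 + 4y3 + y4 >= 3
    y2 + 3y3 + y4 >= 1
    y1, y2, y3, y4 >= 0

Solving the primal: x* = (7.5, 0).
  primal value c^T x* = 22.5.
Solving the dual: y* = (0, 0, 0.75, 0).
  dual value b^T y* = 22.5.
Strong duality: c^T x* = b^T y*. Confirmed.

22.5


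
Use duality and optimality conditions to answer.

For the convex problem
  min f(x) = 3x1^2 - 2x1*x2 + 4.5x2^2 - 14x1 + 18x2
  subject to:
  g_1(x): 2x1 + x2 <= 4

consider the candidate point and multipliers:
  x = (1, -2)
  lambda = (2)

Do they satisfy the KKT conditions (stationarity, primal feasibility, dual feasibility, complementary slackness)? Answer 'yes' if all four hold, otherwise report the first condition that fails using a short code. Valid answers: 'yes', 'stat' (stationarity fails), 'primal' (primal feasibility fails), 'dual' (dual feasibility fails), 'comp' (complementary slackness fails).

Gradient of f: grad f(x) = Q x + c = (-4, -2)
Constraint values g_i(x) = a_i^T x - b_i:
  g_1((1, -2)) = -4
Stationarity residual: grad f(x) + sum_i lambda_i a_i = (0, 0)
  -> stationarity OK
Primal feasibility (all g_i <= 0): OK
Dual feasibility (all lambda_i >= 0): OK
Complementary slackness (lambda_i * g_i(x) = 0 for all i): FAILS

Verdict: the first failing condition is complementary_slackness -> comp.

comp


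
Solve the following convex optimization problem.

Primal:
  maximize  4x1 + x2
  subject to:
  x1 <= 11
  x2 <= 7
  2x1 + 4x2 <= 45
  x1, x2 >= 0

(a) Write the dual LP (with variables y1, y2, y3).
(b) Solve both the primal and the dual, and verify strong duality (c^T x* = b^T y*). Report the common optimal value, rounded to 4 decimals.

The standard primal-dual pair for 'max c^T x s.t. A x <= b, x >= 0' is:
  Dual:  min b^T y  s.t.  A^T y >= c,  y >= 0.

So the dual LP is:
  minimize  11y1 + 7y2 + 45y3
  subject to:
    y1 + 2y3 >= 4
    y2 + 4y3 >= 1
    y1, y2, y3 >= 0

Solving the primal: x* = (11, 5.75).
  primal value c^T x* = 49.75.
Solving the dual: y* = (3.5, 0, 0.25).
  dual value b^T y* = 49.75.
Strong duality: c^T x* = b^T y*. Confirmed.

49.75


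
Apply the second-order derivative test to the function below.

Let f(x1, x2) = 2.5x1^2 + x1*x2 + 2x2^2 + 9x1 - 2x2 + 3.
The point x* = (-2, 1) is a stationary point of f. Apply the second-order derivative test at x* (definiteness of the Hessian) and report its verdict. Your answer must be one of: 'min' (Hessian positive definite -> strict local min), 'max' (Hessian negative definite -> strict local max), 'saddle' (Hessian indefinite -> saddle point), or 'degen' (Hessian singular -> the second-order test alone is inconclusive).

Compute the Hessian H = grad^2 f:
  H = [[5, 1], [1, 4]]
Verify stationarity: grad f(x*) = H x* + g = (0, 0).
Eigenvalues of H: 3.382, 5.618.
Both eigenvalues > 0, so H is positive definite -> x* is a strict local min.

min


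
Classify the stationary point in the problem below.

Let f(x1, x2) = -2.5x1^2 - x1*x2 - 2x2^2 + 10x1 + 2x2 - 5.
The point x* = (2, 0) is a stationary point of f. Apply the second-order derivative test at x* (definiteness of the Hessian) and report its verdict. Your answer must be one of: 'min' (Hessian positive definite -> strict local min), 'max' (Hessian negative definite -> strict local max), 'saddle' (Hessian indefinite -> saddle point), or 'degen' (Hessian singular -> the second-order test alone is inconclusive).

Compute the Hessian H = grad^2 f:
  H = [[-5, -1], [-1, -4]]
Verify stationarity: grad f(x*) = H x* + g = (0, 0).
Eigenvalues of H: -5.618, -3.382.
Both eigenvalues < 0, so H is negative definite -> x* is a strict local max.

max


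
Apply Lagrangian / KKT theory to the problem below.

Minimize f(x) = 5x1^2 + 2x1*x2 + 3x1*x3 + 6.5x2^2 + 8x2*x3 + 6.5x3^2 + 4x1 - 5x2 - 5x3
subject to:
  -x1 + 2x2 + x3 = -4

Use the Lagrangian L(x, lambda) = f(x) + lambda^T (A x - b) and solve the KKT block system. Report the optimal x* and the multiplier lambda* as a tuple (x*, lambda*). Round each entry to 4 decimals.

Form the Lagrangian:
  L(x, lambda) = (1/2) x^T Q x + c^T x + lambda^T (A x - b)
Stationarity (grad_x L = 0): Q x + c + A^T lambda = 0.
Primal feasibility: A x = b.

This gives the KKT block system:
  [ Q   A^T ] [ x     ]   [-c ]
  [ A    0  ] [ lambda ] = [ b ]

Solving the linear system:
  x*      = (0.9535, -1.6977, 0.3488)
  lambda* = (11.186)
  f(x*)   = 27.6512

x* = (0.9535, -1.6977, 0.3488), lambda* = (11.186)


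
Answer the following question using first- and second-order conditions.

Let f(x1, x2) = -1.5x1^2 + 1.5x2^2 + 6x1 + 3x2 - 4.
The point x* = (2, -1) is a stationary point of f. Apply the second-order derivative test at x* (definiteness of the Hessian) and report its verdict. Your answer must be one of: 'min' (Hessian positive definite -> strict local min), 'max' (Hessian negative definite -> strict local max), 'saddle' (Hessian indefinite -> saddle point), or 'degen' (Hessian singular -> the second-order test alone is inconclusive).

Compute the Hessian H = grad^2 f:
  H = [[-3, 0], [0, 3]]
Verify stationarity: grad f(x*) = H x* + g = (0, 0).
Eigenvalues of H: -3, 3.
Eigenvalues have mixed signs, so H is indefinite -> x* is a saddle point.

saddle


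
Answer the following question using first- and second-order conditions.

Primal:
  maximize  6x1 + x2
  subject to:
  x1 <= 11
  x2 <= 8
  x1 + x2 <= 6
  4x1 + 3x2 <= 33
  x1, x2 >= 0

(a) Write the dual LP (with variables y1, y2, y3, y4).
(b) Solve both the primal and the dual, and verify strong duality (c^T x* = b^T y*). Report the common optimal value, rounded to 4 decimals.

The standard primal-dual pair for 'max c^T x s.t. A x <= b, x >= 0' is:
  Dual:  min b^T y  s.t.  A^T y >= c,  y >= 0.

So the dual LP is:
  minimize  11y1 + 8y2 + 6y3 + 33y4
  subject to:
    y1 + y3 + 4y4 >= 6
    y2 + y3 + 3y4 >= 1
    y1, y2, y3, y4 >= 0

Solving the primal: x* = (6, 0).
  primal value c^T x* = 36.
Solving the dual: y* = (0, 0, 6, 0).
  dual value b^T y* = 36.
Strong duality: c^T x* = b^T y*. Confirmed.

36


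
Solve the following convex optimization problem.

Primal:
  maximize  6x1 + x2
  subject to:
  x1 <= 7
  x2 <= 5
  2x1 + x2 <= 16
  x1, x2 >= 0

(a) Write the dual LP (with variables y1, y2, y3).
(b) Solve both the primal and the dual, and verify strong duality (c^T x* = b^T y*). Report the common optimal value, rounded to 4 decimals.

The standard primal-dual pair for 'max c^T x s.t. A x <= b, x >= 0' is:
  Dual:  min b^T y  s.t.  A^T y >= c,  y >= 0.

So the dual LP is:
  minimize  7y1 + 5y2 + 16y3
  subject to:
    y1 + 2y3 >= 6
    y2 + y3 >= 1
    y1, y2, y3 >= 0

Solving the primal: x* = (7, 2).
  primal value c^T x* = 44.
Solving the dual: y* = (4, 0, 1).
  dual value b^T y* = 44.
Strong duality: c^T x* = b^T y*. Confirmed.

44


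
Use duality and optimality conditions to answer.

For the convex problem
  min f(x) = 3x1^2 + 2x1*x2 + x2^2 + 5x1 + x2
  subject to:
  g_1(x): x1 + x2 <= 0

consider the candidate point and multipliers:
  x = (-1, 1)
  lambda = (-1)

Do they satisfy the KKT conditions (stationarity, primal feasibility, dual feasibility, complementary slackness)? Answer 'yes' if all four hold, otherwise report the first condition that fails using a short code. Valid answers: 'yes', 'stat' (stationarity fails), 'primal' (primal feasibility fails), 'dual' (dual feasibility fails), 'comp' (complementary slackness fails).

Gradient of f: grad f(x) = Q x + c = (1, 1)
Constraint values g_i(x) = a_i^T x - b_i:
  g_1((-1, 1)) = 0
Stationarity residual: grad f(x) + sum_i lambda_i a_i = (0, 0)
  -> stationarity OK
Primal feasibility (all g_i <= 0): OK
Dual feasibility (all lambda_i >= 0): FAILS
Complementary slackness (lambda_i * g_i(x) = 0 for all i): OK

Verdict: the first failing condition is dual_feasibility -> dual.

dual


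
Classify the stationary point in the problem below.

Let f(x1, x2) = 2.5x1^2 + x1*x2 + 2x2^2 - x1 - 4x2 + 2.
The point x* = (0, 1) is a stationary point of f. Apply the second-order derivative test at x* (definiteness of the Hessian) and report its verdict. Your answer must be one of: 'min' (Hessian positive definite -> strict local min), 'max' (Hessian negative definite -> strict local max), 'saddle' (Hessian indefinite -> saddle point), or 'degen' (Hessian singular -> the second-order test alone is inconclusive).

Compute the Hessian H = grad^2 f:
  H = [[5, 1], [1, 4]]
Verify stationarity: grad f(x*) = H x* + g = (0, 0).
Eigenvalues of H: 3.382, 5.618.
Both eigenvalues > 0, so H is positive definite -> x* is a strict local min.

min


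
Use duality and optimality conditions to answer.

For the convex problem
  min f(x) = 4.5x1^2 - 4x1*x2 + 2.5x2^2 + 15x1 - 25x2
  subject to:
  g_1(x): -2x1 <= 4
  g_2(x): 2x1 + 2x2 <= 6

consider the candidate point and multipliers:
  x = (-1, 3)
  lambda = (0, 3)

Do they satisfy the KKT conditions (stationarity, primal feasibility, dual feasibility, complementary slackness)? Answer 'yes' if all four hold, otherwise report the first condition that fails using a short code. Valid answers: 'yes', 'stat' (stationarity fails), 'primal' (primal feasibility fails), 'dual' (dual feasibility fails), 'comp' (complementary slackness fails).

Gradient of f: grad f(x) = Q x + c = (-6, -6)
Constraint values g_i(x) = a_i^T x - b_i:
  g_1((-1, 3)) = -2
  g_2((-1, 3)) = -2
Stationarity residual: grad f(x) + sum_i lambda_i a_i = (0, 0)
  -> stationarity OK
Primal feasibility (all g_i <= 0): OK
Dual feasibility (all lambda_i >= 0): OK
Complementary slackness (lambda_i * g_i(x) = 0 for all i): FAILS

Verdict: the first failing condition is complementary_slackness -> comp.

comp


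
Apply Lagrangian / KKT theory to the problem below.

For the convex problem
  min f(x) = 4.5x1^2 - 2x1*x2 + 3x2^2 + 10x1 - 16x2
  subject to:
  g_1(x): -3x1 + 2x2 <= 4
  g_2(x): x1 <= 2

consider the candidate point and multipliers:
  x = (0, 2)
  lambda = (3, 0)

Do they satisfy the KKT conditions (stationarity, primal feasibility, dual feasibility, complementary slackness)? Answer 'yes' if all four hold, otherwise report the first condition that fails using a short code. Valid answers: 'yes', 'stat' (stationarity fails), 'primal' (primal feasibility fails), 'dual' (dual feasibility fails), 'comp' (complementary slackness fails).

Gradient of f: grad f(x) = Q x + c = (6, -4)
Constraint values g_i(x) = a_i^T x - b_i:
  g_1((0, 2)) = 0
  g_2((0, 2)) = -2
Stationarity residual: grad f(x) + sum_i lambda_i a_i = (-3, 2)
  -> stationarity FAILS
Primal feasibility (all g_i <= 0): OK
Dual feasibility (all lambda_i >= 0): OK
Complementary slackness (lambda_i * g_i(x) = 0 for all i): OK

Verdict: the first failing condition is stationarity -> stat.

stat
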